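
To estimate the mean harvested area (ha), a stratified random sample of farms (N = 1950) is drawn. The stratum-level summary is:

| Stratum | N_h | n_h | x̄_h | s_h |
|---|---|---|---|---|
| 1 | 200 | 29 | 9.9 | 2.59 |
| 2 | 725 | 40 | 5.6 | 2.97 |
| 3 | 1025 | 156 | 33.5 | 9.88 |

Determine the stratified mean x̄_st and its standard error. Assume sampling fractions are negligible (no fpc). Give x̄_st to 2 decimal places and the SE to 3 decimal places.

x̄_st = Σ W_h x̄_h = (200·9.9 + 725·5.6 + 1025·33.5)/1950 = 20.70641
V̂(x̄_st) = Σ W_h² s_h²/n_h, with W_h = N_h/N and N = 1950:
  stratum 1: (200/1950)²·2.59²/29 = 0.00243328
  stratum 2: (725/1950)²·2.97²/40 = 0.0304831
  stratum 3: (1025/1950)²·9.88²/156 = 0.172889
V̂(x̄_st) = 0.205806
SE(x̄_st) = √0.205806 = 0.453658

x̄_st ≈ 20.71, SE ≈ 0.454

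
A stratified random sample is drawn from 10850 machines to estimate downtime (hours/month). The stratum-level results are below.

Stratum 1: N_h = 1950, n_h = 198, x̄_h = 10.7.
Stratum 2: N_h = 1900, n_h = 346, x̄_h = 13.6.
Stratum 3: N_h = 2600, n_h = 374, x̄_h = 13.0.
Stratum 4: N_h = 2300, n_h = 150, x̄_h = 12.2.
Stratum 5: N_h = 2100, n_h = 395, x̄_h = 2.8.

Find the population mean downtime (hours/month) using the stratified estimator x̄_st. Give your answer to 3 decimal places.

x̄_st ≈ 10.548

N = Σ N_h = 10850. Stratum weights W_h = N_h/N.
x̄_st = (1950·10.7 + 1900·13.6 + 2600·13.0 + 2300·12.2 + 2100·2.8) / 10850 = 10.54793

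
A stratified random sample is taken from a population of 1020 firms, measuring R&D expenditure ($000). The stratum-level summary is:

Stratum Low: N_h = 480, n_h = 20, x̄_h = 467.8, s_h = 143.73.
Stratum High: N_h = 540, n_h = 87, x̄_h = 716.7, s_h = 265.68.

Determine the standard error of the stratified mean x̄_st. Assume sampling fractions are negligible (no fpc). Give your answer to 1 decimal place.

SE(x̄_st) ≈ 21.4

V̂(x̄_st) = Σ W_h² s_h²/n_h, with W_h = N_h/N and N = 1020:
  stratum Low: (480/1020)²·143.73²/20 = 228.743
  stratum High: (540/1020)²·265.68²/87 = 227.397
V̂(x̄_st) = 456.14
SE(x̄_st) = √456.14 = 21.3574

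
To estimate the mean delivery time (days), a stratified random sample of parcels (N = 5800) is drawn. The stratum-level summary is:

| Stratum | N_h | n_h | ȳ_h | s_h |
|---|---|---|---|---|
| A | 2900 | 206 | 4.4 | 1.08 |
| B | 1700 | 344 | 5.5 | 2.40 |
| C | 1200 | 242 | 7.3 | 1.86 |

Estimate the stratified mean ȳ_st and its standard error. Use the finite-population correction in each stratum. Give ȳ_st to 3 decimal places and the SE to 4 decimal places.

ȳ_st = Σ W_h ȳ_h = (2900·4.4 + 1700·5.5 + 1200·7.3)/5800 = 5.32241
V̂(ȳ_st) = Σ W_h² (1 − n_h/N_h) s_h²/n_h, with W_h = N_h/N and N = 5800:
  stratum A: (2900/5800)²·(1 − 206/2900)·1.08²/206 = 0.00131498
  stratum B: (1700/5800)²·(1 − 344/1700)·2.40²/344 = 0.0011474
  stratum C: (1200/5800)²·(1 − 242/1200)·1.86²/242 = 0.000488541
V̂(ȳ_st) = 0.00295093
SE(ȳ_st) = √0.00295093 = 0.0543224

ȳ_st ≈ 5.322, SE ≈ 0.0543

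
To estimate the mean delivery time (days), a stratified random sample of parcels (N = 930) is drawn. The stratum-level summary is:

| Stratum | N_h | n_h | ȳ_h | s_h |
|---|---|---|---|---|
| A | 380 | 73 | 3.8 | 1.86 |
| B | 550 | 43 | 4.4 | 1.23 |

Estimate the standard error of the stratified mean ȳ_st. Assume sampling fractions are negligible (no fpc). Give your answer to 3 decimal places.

V̂(ȳ_st) = Σ W_h² s_h²/n_h, with W_h = N_h/N and N = 930:
  stratum A: (380/930)²·1.86²/73 = 0.00791233
  stratum B: (550/930)²·1.23²/43 = 0.0123056
V̂(ȳ_st) = 0.0202179
SE(ȳ_st) = √0.0202179 = 0.14219

SE(ȳ_st) ≈ 0.142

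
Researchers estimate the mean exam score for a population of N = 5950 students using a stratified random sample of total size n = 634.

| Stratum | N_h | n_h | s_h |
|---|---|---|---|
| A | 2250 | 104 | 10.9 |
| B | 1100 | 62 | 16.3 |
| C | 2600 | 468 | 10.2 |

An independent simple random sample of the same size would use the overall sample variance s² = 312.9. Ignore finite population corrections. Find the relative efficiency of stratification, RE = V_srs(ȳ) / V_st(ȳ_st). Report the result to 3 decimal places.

V̂(ȳ_st) = Σ W_h² s_h²/n_h, with W_h = N_h/N and N = 5950:
  stratum A: (2250/5950)²·10.9²/104 = 0.163362
  stratum B: (1100/5950)²·16.3²/62 = 0.146465
  stratum C: (2600/5950)²·10.2²/468 = 0.042449
V_st = 0.352276
V_srs = s²/n = 312.9/634 = 0.493533
Relative efficiency = V_srs / V_st = 0.493533/0.352276 = 1.4010

RE ≈ 1.401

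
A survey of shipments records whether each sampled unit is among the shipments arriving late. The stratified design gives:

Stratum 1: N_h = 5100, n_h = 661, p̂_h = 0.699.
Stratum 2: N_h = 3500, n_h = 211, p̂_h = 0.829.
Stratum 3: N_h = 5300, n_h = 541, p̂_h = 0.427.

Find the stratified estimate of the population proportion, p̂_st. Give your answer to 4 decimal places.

p̂_st ≈ 0.6280

N = 13900; stratum weights W_h = N_h/N.
p̂_st = Σ W_h p̂_h = (5100·0.699 + 3500·0.829 + 5300·0.427)/13900 = 0.62802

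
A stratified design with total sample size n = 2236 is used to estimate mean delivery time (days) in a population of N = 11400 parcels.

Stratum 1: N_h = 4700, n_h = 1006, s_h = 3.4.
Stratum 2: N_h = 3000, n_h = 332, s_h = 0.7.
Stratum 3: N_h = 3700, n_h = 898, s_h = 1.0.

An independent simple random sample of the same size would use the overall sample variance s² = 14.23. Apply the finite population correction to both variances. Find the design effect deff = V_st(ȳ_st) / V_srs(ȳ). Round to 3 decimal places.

deff ≈ 0.335

V̂(ȳ_st) = Σ W_h² (1 − n_h/N_h) s_h²/n_h, with W_h = N_h/N and N = 11400:
  stratum 1: (4700/11400)²·(1 − 1006/4700)·3.4²/1006 = 0.00153513
  stratum 2: (3000/11400)²·(1 − 332/3000)·0.7²/332 = 9.08982e-05
  stratum 3: (3700/11400)²·(1 − 898/3700)·1.0²/898 = 8.88349e-05
V_st = 0.00171486
V_srs = (1 − 2236/11400)·14.23/2236 = 0.0051158
deff = V_st / V_srs = 0.00171486/0.0051158 = 0.3352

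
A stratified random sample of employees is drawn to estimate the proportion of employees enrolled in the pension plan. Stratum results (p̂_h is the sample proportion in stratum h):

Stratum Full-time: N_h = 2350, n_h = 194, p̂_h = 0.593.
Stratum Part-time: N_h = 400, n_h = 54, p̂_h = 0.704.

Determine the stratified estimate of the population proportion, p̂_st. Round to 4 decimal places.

N = 2750; stratum weights W_h = N_h/N.
p̂_st = Σ W_h p̂_h = (2350·0.593 + 400·0.704)/2750 = 0.60915

p̂_st ≈ 0.6091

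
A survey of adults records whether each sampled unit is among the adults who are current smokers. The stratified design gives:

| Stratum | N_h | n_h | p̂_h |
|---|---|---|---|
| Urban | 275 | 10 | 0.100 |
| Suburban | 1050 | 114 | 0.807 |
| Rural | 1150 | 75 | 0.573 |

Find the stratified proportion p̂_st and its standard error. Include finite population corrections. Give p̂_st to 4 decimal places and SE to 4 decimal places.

p̂_st ≈ 0.6197, SE ≈ 0.0317

N = 2475; stratum weights W_h = N_h/N.
p̂_st = Σ W_h p̂_h = (275·0.100 + 1050·0.807 + 1150·0.573)/2475 = 0.61972
V̂(p̂_st) = Σ W_h² (1 − n_h/N_h) p̂_h(1−p̂_h)/(n_h−1):
  stratum Urban: (275/2475)²·(1 − 10/275)·0.100·0.900/9 = 0.000118967
  stratum Suburban: (1050/2475)²·(1 − 114/1050)·0.807·0.193/113 = 0.00022114
  stratum Rural: (1150/2475)²·(1 − 75/1150)·0.573·0.427/74 = 0.000667278
V̂(p̂_st) = 0.00100739; SE = √V̂ = 0.0317393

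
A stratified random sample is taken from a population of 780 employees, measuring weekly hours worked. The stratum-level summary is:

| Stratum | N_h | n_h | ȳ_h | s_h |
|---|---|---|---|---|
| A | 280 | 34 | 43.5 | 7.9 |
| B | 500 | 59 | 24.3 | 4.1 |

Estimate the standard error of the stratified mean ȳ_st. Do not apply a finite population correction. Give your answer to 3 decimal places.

V̂(ȳ_st) = Σ W_h² s_h²/n_h, with W_h = N_h/N and N = 780:
  stratum A: (280/780)²·7.9²/34 = 0.236539
  stratum B: (500/780)²·4.1²/59 = 0.117076
V̂(ȳ_st) = 0.353614
SE(ȳ_st) = √0.353614 = 0.594655

SE(ȳ_st) ≈ 0.595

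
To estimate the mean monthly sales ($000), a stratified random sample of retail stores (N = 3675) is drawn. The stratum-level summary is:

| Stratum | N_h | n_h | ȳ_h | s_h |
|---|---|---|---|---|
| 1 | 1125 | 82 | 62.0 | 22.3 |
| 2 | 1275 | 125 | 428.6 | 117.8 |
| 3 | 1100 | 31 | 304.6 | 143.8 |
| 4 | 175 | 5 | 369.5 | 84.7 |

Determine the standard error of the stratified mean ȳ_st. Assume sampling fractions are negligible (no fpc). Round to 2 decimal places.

V̂(ȳ_st) = Σ W_h² s_h²/n_h, with W_h = N_h/N and N = 3675:
  stratum 1: (1125/3675)²·22.3²/82 = 0.568311
  stratum 2: (1275/3675)²·117.8²/125 = 13.3625
  stratum 3: (1100/3675)²·143.8²/31 = 59.7622
  stratum 4: (175/3675)²·84.7²/5 = 3.25356
V̂(ȳ_st) = 76.9465
SE(ȳ_st) = √76.9465 = 8.77192

SE(ȳ_st) ≈ 8.77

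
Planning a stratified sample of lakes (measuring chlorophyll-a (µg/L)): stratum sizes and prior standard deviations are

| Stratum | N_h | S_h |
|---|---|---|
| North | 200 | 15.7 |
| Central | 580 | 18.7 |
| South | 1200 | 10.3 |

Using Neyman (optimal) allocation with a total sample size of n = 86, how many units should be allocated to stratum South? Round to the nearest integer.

Neyman allocation: n_h = n · N_h S_h / Σ N_i S_i, with n = 86.
  stratum North: N_h·S_h = 200·15.7 = 3140.00
  stratum Central: N_h·S_h = 580·18.7 = 10846.00
  stratum South: N_h·S_h = 1200·10.3 = 12360.00
Σ N_h S_h = 26346.00
n for stratum South = 86·12360.00/26346.00 = 40.346 → 40

40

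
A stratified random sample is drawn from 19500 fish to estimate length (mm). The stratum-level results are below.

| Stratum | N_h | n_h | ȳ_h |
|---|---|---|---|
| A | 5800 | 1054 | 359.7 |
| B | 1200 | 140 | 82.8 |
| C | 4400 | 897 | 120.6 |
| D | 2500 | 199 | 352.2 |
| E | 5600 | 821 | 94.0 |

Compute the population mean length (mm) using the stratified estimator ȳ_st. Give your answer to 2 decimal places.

ȳ_st ≈ 211.44

N = Σ N_h = 19500. Stratum weights W_h = N_h/N.
ȳ_st = (5800·359.7 + 1200·82.8 + 4400·120.6 + 2500·352.2 + 5600·94.0) / 19500 = 211.4441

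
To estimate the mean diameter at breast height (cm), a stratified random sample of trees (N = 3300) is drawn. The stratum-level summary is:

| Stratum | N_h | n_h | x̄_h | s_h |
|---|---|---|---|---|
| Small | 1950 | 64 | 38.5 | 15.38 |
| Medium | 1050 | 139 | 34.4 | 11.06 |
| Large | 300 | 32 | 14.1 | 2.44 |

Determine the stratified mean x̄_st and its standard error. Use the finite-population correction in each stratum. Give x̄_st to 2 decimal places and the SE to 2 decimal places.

x̄_st = Σ W_h x̄_h = (1950·38.5 + 1050·34.4 + 300·14.1)/3300 = 34.97727
V̂(x̄_st) = Σ W_h² (1 − n_h/N_h) s_h²/n_h, with W_h = N_h/N and N = 3300:
  stratum Small: (1950/3300)²·(1 − 64/1950)·15.38²/64 = 1.24819
  stratum Medium: (1050/3300)²·(1 − 139/1050)·11.06²/139 = 0.0772992
  stratum Large: (300/3300)²·(1 − 32/300)·2.44²/32 = 0.00137359
V̂(x̄_st) = 1.32686
SE(x̄_st) = √1.32686 = 1.1519

x̄_st ≈ 34.98, SE ≈ 1.15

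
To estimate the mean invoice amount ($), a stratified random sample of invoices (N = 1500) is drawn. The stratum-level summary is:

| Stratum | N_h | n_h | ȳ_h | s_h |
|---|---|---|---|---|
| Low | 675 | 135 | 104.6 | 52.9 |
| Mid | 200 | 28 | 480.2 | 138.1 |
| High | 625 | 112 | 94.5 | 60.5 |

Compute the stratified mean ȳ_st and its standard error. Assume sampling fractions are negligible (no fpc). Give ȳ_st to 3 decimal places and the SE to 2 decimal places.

ȳ_st = Σ W_h ȳ_h = (675·104.6 + 200·480.2 + 625·94.5)/1500 = 150.47167
V̂(ȳ_st) = Σ W_h² s_h²/n_h, with W_h = N_h/N and N = 1500:
  stratum Low: (675/1500)²·52.9²/135 = 4.19762
  stratum Mid: (200/1500)²·138.1²/28 = 12.109
  stratum High: (625/1500)²·60.5²/112 = 5.67375
V̂(ȳ_st) = 21.9803
SE(ȳ_st) = √21.9803 = 4.68832

ȳ_st ≈ 150.472, SE ≈ 4.69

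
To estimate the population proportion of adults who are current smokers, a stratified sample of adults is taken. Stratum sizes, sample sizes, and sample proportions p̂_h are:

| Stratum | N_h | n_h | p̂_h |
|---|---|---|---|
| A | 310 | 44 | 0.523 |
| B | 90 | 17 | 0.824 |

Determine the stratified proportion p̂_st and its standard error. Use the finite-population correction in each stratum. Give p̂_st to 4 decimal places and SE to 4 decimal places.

N = 400; stratum weights W_h = N_h/N.
p̂_st = Σ W_h p̂_h = (310·0.523 + 90·0.824)/400 = 0.59072
V̂(p̂_st) = Σ W_h² (1 − n_h/N_h) p̂_h(1−p̂_h)/(n_h−1):
  stratum A: (310/400)²·(1 − 44/310)·0.523·0.477/43 = 0.00299003
  stratum B: (90/400)²·(1 − 17/90)·0.824·0.176/16 = 0.000372191
V̂(p̂_st) = 0.00336222; SE = √V̂ = 0.0579846

p̂_st ≈ 0.5907, SE ≈ 0.0580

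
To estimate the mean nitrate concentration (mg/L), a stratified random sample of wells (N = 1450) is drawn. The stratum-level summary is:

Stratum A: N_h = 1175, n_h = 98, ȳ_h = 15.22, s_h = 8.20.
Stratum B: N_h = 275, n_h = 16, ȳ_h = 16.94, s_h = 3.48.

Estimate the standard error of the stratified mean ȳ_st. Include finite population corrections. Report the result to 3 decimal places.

V̂(ȳ_st) = Σ W_h² (1 − n_h/N_h) s_h²/n_h, with W_h = N_h/N and N = 1450:
  stratum A: (1175/1450)²·(1 − 98/1175)·8.20²/98 = 0.412971
  stratum B: (275/1450)²·(1 − 16/275)·3.48²/16 = 0.025641
V̂(ȳ_st) = 0.438612
SE(ȳ_st) = √0.438612 = 0.662278

SE(ȳ_st) ≈ 0.662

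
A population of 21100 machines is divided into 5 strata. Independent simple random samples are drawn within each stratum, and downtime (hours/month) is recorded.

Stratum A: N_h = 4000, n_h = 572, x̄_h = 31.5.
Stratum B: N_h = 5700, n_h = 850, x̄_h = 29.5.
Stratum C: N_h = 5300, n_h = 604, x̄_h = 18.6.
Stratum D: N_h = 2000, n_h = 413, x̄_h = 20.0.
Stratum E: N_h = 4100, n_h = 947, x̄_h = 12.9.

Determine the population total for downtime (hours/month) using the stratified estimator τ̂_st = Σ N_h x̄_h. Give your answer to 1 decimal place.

τ̂_st = Σ N_h x̄_h = 4000·31.5 + 5700·29.5 + 5300·18.6 + 2000·20.0 + 4100·12.9 = 485620.0

τ̂_st ≈ 485620.0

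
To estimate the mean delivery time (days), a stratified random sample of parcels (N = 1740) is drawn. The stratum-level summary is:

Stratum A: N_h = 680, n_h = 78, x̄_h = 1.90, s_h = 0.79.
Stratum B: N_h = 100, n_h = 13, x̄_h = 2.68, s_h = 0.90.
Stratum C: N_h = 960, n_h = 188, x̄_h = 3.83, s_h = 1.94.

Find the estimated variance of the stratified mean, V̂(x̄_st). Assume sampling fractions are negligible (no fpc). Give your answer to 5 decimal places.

V̂(x̄_st) = Σ W_h² s_h²/n_h, with W_h = N_h/N and N = 1740:
  stratum A: (680/1740)²·0.79²/78 = 0.00122202
  stratum B: (100/1740)²·0.90²/13 = 0.000205799
  stratum C: (960/1740)²·1.94²/188 = 0.00609382
V̂(x̄_st) = 0.00752164

V̂(x̄_st) ≈ 0.00752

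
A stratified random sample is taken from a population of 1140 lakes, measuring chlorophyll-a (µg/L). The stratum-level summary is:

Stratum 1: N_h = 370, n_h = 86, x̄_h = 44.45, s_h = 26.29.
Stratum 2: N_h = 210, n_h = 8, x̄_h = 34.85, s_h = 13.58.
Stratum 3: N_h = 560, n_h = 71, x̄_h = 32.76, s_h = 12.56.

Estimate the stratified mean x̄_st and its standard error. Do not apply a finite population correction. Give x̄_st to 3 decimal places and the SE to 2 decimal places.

x̄_st ≈ 36.939, SE ≈ 1.47

x̄_st = Σ W_h x̄_h = (370·44.45 + 210·34.85 + 560·32.76)/1140 = 36.93912
V̂(x̄_st) = Σ W_h² s_h²/n_h, with W_h = N_h/N and N = 1140:
  stratum 1: (370/1140)²·26.29²/86 = 0.846596
  stratum 2: (210/1140)²·13.58²/8 = 0.782237
  stratum 3: (560/1140)²·12.56²/71 = 0.536151
V̂(x̄_st) = 2.16498
SE(x̄_st) = √2.16498 = 1.47139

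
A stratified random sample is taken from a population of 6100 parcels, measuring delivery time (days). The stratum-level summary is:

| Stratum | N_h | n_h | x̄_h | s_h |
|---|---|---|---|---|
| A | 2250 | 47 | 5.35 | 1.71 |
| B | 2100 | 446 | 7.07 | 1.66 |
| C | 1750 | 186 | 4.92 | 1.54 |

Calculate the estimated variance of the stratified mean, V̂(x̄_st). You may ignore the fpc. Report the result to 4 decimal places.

V̂(x̄_st) = Σ W_h² s_h²/n_h, with W_h = N_h/N and N = 6100:
  stratum A: (2250/6100)²·1.71²/47 = 0.00846447
  stratum B: (2100/6100)²·1.66²/446 = 0.000732251
  stratum C: (1750/6100)²·1.54²/186 = 0.00104941
V̂(x̄_st) = 0.0102461

V̂(x̄_st) ≈ 0.0102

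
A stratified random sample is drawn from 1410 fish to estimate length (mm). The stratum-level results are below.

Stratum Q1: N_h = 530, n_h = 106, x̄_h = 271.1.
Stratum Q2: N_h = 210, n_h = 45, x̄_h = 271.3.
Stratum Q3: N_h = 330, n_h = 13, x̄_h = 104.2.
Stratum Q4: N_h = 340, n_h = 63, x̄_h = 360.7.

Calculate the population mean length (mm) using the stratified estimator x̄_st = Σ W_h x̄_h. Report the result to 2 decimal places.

x̄_st ≈ 253.67

N = Σ N_h = 1410. Stratum weights W_h = N_h/N.
x̄_st = (530·271.1 + 210·271.3 + 330·104.2 + 340·360.7) / 1410 = 253.6738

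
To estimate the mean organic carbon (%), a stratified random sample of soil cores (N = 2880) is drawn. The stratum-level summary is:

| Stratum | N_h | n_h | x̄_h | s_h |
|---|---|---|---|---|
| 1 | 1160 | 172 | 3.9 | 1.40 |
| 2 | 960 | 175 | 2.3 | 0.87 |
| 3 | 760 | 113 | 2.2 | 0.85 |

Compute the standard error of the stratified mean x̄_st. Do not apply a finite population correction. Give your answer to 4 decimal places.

V̂(x̄_st) = Σ W_h² s_h²/n_h, with W_h = N_h/N and N = 2880:
  stratum 1: (1160/2880)²·1.40²/172 = 0.00184867
  stratum 2: (960/2880)²·0.87²/175 = 0.000480571
  stratum 3: (760/2880)²·0.85²/113 = 0.000445248
V̂(x̄_st) = 0.00277449
SE(x̄_st) = √0.00277449 = 0.0526734

SE(x̄_st) ≈ 0.0527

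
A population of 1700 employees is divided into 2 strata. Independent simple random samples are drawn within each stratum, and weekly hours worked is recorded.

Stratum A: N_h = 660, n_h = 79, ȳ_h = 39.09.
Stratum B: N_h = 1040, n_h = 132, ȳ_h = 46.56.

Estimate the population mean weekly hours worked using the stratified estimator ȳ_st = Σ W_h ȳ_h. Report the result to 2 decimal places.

N = Σ N_h = 1700. Stratum weights W_h = N_h/N.
ȳ_st = (660·39.09 + 1040·46.56) / 1700 = 43.6599

ȳ_st ≈ 43.66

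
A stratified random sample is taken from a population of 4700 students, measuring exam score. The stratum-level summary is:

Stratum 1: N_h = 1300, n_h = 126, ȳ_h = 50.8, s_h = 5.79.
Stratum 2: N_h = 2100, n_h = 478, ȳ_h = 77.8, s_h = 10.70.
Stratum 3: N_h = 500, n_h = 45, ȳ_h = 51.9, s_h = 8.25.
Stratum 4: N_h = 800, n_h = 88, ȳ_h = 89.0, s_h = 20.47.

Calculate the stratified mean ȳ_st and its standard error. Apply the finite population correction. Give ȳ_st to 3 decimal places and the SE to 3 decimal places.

ȳ_st ≈ 69.483, SE ≈ 0.440

ȳ_st = Σ W_h ȳ_h = (1300·50.8 + 2100·77.8 + 500·51.9 + 800·89.0)/4700 = 69.48298
V̂(ȳ_st) = Σ W_h² (1 − n_h/N_h) s_h²/n_h, with W_h = N_h/N and N = 4700:
  stratum 1: (1300/4700)²·(1 − 126/1300)·5.79²/126 = 0.0183824
  stratum 2: (2100/4700)²·(1 − 478/2100)·10.70²/478 = 0.036933
  stratum 3: (500/4700)²·(1 − 45/500)·8.25²/45 = 0.0155769
  stratum 4: (800/4700)²·(1 − 88/800)·20.47²/88 = 0.12278
V̂(ȳ_st) = 0.193672
SE(ȳ_st) = √0.193672 = 0.440082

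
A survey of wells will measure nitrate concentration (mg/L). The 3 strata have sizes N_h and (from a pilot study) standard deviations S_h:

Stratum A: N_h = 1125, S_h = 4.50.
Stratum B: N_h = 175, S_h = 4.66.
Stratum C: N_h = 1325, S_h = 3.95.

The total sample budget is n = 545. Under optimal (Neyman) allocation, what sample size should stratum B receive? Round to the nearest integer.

40

Neyman allocation: n_h = n · N_h S_h / Σ N_i S_i, with n = 545.
  stratum A: N_h·S_h = 1125·4.50 = 5062.50
  stratum B: N_h·S_h = 175·4.66 = 815.50
  stratum C: N_h·S_h = 1325·3.95 = 5233.75
Σ N_h S_h = 11111.75
n for stratum B = 545·815.50/11111.75 = 39.998 → 40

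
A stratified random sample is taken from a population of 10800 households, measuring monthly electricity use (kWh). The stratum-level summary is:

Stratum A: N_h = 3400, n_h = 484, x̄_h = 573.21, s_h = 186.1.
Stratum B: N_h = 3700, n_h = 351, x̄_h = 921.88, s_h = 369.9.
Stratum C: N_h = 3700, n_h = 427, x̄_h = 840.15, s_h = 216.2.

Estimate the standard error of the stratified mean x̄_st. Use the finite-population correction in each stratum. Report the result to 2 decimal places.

SE(x̄_st) ≈ 7.67

V̂(x̄_st) = Σ W_h² (1 − n_h/N_h) s_h²/n_h, with W_h = N_h/N and N = 10800:
  stratum A: (3400/10800)²·(1 − 484/3400)·186.1²/484 = 6.08228
  stratum B: (3700/10800)²·(1 − 351/3700)·369.9²/351 = 41.4124
  stratum C: (3700/10800)²·(1 − 427/3700)·216.2²/427 = 11.3654
V̂(x̄_st) = 58.8601
SE(x̄_st) = √58.8601 = 7.67203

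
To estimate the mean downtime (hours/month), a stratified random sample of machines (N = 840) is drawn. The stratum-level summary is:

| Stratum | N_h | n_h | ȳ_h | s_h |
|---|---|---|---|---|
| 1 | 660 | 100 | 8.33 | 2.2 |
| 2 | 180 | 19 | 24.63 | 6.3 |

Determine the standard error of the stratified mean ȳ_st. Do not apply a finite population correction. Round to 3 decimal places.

V̂(ȳ_st) = Σ W_h² s_h²/n_h, with W_h = N_h/N and N = 840:
  stratum 1: (660/840)²·2.2²/100 = 0.0298796
  stratum 2: (180/840)²·6.3²/19 = 0.0959211
V̂(ȳ_st) = 0.125801
SE(ȳ_st) = √0.125801 = 0.354684

SE(ȳ_st) ≈ 0.355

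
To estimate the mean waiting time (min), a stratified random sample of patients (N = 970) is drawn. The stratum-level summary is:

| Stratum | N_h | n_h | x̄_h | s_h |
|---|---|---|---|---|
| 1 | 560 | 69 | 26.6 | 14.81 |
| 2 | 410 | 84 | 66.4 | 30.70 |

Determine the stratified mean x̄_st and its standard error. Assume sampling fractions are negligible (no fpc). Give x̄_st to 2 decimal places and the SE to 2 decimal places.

x̄_st = Σ W_h x̄_h = (560·26.6 + 410·66.4)/970 = 43.42268
V̂(x̄_st) = Σ W_h² s_h²/n_h, with W_h = N_h/N and N = 970:
  stratum 1: (560/970)²·14.81²/69 = 1.05948
  stratum 2: (410/970)²·30.70²/84 = 2.00457
V̂(x̄_st) = 3.06405
SE(x̄_st) = √3.06405 = 1.75044

x̄_st ≈ 43.42, SE ≈ 1.75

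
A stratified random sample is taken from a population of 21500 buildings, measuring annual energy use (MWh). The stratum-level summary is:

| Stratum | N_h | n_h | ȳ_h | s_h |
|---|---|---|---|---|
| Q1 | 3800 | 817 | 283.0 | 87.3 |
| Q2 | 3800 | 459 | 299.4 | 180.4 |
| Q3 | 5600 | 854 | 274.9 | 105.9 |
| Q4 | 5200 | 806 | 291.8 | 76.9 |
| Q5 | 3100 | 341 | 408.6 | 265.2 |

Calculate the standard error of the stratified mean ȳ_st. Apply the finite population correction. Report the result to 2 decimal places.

SE(ȳ_st) ≈ 2.67

V̂(ȳ_st) = Σ W_h² (1 − n_h/N_h) s_h²/n_h, with W_h = N_h/N and N = 21500:
  stratum Q1: (3800/21500)²·(1 − 817/3800)·87.3²/817 = 0.228753
  stratum Q2: (3800/21500)²·(1 − 459/3800)·180.4²/459 = 1.94735
  stratum Q3: (5600/21500)²·(1 − 854/5600)·105.9²/854 = 0.755045
  stratum Q4: (5200/21500)²·(1 − 806/5200)·76.9²/806 = 0.362664
  stratum Q5: (3100/21500)²·(1 − 341/3100)·265.2²/341 = 3.81618
V̂(ȳ_st) = 7.10999
SE(ȳ_st) = √7.10999 = 2.66646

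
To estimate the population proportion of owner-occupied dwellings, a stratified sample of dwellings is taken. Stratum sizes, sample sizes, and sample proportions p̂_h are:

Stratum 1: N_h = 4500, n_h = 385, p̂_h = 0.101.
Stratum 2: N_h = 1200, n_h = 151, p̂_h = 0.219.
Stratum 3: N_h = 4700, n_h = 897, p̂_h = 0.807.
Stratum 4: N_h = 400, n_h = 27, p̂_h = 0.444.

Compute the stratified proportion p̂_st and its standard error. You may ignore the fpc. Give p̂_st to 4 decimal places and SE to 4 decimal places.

N = 10800; stratum weights W_h = N_h/N.
p̂_st = Σ W_h p̂_h = (4500·0.101 + 1200·0.219 + 4700·0.807 + 400·0.444)/10800 = 0.43406
V̂(p̂_st) = Σ W_h² p̂_h(1−p̂_h)/(n_h−1):
  stratum 1: (4500/10800)²·0.101·0.899/384 = 4.10513e-05
  stratum 2: (1200/10800)²·0.219·0.781/150 = 1.40773e-05
  stratum 3: (4700/10800)²·0.807·0.193/896 = 3.29208e-05
  stratum 4: (400/10800)²·0.444·0.556/26 = 1.30244e-05
V̂(p̂_st) = 0.000101074; SE = √V̂ = 0.0100535

p̂_st ≈ 0.4341, SE ≈ 0.0101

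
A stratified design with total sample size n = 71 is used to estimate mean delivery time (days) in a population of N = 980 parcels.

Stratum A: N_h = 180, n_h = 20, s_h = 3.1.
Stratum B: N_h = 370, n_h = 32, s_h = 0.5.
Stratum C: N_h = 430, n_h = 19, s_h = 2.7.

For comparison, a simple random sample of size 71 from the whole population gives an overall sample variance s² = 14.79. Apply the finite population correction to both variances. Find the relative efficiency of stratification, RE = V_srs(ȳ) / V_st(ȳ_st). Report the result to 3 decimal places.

V̂(ȳ_st) = Σ W_h² (1 − n_h/N_h) s_h²/n_h, with W_h = N_h/N and N = 980:
  stratum A: (180/980)²·(1 − 20/180)·3.1²/20 = 0.014409
  stratum B: (370/980)²·(1 − 32/370)·0.5²/32 = 0.00101732
  stratum C: (430/980)²·(1 − 19/430)·2.7²/19 = 0.0706044
V_st = 0.0860308
V_srs = (1 − 71/980)·14.79/71 = 0.193218
Relative efficiency = V_srs / V_st = 0.193218/0.0860308 = 2.2459

RE ≈ 2.246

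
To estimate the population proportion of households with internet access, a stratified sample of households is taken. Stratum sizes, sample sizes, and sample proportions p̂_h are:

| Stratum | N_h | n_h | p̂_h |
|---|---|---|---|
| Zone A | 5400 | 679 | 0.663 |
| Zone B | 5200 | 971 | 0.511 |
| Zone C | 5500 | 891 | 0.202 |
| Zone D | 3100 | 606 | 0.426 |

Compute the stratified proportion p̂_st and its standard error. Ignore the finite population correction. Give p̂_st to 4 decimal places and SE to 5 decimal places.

N = 19200; stratum weights W_h = N_h/N.
p̂_st = Σ W_h p̂_h = (5400·0.663 + 5200·0.511 + 5500·0.202 + 3100·0.426)/19200 = 0.45151
V̂(p̂_st) = Σ W_h² p̂_h(1−p̂_h)/(n_h−1):
  stratum Zone A: (5400/19200)²·0.663·0.337/678 = 2.60675e-05
  stratum Zone B: (5200/19200)²·0.511·0.489/970 = 1.88957e-05
  stratum Zone C: (5500/19200)²·0.202·0.798/890 = 1.48623e-05
  stratum Zone D: (3100/19200)²·0.426·0.574/605 = 1.05363e-05
V̂(p̂_st) = 7.03617e-05; SE = √V̂ = 0.00838819

p̂_st ≈ 0.4515, SE ≈ 0.00839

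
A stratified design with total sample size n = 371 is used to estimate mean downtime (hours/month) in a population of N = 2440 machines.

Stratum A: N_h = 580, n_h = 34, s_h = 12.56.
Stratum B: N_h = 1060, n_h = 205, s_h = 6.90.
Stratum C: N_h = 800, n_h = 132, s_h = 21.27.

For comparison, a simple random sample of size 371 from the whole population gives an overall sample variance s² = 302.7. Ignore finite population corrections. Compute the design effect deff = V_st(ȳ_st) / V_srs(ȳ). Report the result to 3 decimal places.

V̂(ȳ_st) = Σ W_h² s_h²/n_h, with W_h = N_h/N and N = 2440:
  stratum A: (580/2440)²·12.56²/34 = 0.262166
  stratum B: (1060/2440)²·6.90²/205 = 0.0438305
  stratum C: (800/2440)²·21.27²/132 = 0.368435
V_st = 0.674432
V_srs = s²/n = 302.7/371 = 0.815903
deff = V_st / V_srs = 0.674432/0.815903 = 0.8266

deff ≈ 0.827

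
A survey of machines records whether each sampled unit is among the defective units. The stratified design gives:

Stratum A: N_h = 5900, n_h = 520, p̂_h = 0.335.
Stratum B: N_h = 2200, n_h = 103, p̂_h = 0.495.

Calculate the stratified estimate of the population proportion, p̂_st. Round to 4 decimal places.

p̂_st ≈ 0.3785

N = 8100; stratum weights W_h = N_h/N.
p̂_st = Σ W_h p̂_h = (5900·0.335 + 2200·0.495)/8100 = 0.37846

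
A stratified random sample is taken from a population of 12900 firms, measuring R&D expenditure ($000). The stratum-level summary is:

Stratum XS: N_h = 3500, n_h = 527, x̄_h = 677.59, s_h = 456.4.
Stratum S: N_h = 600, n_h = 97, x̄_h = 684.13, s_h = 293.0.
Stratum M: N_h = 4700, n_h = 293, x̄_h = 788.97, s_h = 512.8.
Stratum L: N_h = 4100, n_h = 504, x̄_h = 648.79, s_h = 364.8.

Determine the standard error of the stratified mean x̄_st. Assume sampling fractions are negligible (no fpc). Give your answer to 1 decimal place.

V̂(x̄_st) = Σ W_h² s_h²/n_h, with W_h = N_h/N and N = 12900:
  stratum XS: (3500/12900)²·456.4²/527 = 29.0963
  stratum S: (600/12900)²·293.0²/97 = 1.91464
  stratum M: (4700/12900)²·512.8²/293 = 119.136
  stratum L: (4100/12900)²·364.8²/504 = 26.6727
V̂(x̄_st) = 176.82
SE(x̄_st) = √176.82 = 13.2974

SE(x̄_st) ≈ 13.3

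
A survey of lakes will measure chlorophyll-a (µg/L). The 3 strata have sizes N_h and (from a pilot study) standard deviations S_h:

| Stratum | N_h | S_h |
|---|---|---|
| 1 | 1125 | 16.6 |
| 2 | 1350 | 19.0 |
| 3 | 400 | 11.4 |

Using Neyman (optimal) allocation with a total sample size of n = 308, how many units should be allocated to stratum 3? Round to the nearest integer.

Neyman allocation: n_h = n · N_h S_h / Σ N_i S_i, with n = 308.
  stratum 1: N_h·S_h = 1125·16.6 = 18675.00
  stratum 2: N_h·S_h = 1350·19.0 = 25650.00
  stratum 3: N_h·S_h = 400·11.4 = 4560.00
Σ N_h S_h = 48885.00
n for stratum 3 = 308·4560.00/48885.00 = 28.730 → 29

29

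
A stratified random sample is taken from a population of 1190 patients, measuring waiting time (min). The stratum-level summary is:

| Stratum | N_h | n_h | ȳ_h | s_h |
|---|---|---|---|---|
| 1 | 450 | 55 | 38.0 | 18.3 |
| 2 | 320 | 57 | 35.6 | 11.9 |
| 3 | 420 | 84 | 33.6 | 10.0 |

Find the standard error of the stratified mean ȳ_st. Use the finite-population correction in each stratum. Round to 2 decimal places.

V̂(ȳ_st) = Σ W_h² (1 − n_h/N_h) s_h²/n_h, with W_h = N_h/N and N = 1190:
  stratum 1: (450/1190)²·(1 − 55/450)·18.3²/55 = 0.764285
  stratum 2: (320/1190)²·(1 − 57/320)·11.9²/57 = 0.147649
  stratum 3: (420/1190)²·(1 − 84/420)·10.0²/84 = 0.118636
V̂(ȳ_st) = 1.03057
SE(ȳ_st) = √1.03057 = 1.01517

SE(ȳ_st) ≈ 1.02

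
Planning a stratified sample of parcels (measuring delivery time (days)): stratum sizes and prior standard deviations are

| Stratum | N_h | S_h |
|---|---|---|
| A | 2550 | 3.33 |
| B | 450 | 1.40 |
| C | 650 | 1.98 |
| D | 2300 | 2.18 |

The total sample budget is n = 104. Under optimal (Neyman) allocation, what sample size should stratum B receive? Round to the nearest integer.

4

Neyman allocation: n_h = n · N_h S_h / Σ N_i S_i, with n = 104.
  stratum A: N_h·S_h = 2550·3.33 = 8491.50
  stratum B: N_h·S_h = 450·1.40 = 630.00
  stratum C: N_h·S_h = 650·1.98 = 1287.00
  stratum D: N_h·S_h = 2300·2.18 = 5014.00
Σ N_h S_h = 15422.50
n for stratum B = 104·630.00/15422.50 = 4.248 → 4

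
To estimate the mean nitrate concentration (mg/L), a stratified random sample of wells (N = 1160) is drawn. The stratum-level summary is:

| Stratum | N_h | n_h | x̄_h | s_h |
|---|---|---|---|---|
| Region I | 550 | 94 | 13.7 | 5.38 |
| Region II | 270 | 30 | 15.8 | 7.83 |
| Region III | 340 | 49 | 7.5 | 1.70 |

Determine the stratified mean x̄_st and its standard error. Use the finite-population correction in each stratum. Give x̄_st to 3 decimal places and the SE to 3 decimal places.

x̄_st = Σ W_h x̄_h = (550·13.7 + 270·15.8 + 340·7.5)/1160 = 12.37155
V̂(x̄_st) = Σ W_h² (1 − n_h/N_h) s_h²/n_h, with W_h = N_h/N and N = 1160:
  stratum Region I: (550/1160)²·(1 − 94/550)·5.38²/94 = 0.0573916
  stratum Region II: (270/1160)²·(1 − 30/270)·7.83²/30 = 0.098415
  stratum Region III: (340/1160)²·(1 − 49/340)·1.70²/49 = 0.00433668
V̂(x̄_st) = 0.160143
SE(x̄_st) = √0.160143 = 0.400179

x̄_st ≈ 12.372, SE ≈ 0.400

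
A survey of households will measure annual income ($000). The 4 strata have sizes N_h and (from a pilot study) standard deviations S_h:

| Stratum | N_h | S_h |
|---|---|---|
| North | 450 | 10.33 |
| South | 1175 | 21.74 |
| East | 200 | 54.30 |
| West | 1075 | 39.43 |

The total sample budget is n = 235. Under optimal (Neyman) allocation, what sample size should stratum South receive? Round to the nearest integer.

Neyman allocation: n_h = n · N_h S_h / Σ N_i S_i, with n = 235.
  stratum North: N_h·S_h = 450·10.33 = 4648.50
  stratum South: N_h·S_h = 1175·21.74 = 25544.50
  stratum East: N_h·S_h = 200·54.30 = 10860.00
  stratum West: N_h·S_h = 1075·39.43 = 42387.25
Σ N_h S_h = 83440.25
n for stratum South = 235·25544.50/83440.25 = 71.943 → 72

72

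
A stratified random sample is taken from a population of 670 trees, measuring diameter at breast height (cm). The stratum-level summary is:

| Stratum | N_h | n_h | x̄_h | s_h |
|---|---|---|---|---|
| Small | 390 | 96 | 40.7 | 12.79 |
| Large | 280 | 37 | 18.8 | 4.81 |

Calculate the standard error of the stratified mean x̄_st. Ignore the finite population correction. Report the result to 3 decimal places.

V̂(x̄_st) = Σ W_h² s_h²/n_h, with W_h = N_h/N and N = 670:
  stratum Small: (390/670)²·12.79²/96 = 0.577364
  stratum Large: (280/670)²·4.81²/37 = 0.109208
V̂(x̄_st) = 0.686572
SE(x̄_st) = √0.686572 = 0.828596

SE(x̄_st) ≈ 0.829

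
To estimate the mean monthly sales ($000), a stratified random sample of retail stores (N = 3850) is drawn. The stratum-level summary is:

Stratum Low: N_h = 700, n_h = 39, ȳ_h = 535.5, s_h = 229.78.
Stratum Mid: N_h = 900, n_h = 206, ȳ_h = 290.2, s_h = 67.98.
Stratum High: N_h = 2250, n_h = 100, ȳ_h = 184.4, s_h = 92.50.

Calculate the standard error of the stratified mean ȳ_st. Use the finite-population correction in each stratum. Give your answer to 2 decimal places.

SE(ȳ_st) ≈ 8.43

V̂(ȳ_st) = Σ W_h² (1 − n_h/N_h) s_h²/n_h, with W_h = N_h/N and N = 3850:
  stratum Low: (700/3850)²·(1 − 39/700)·229.78²/39 = 42.2608
  stratum Mid: (900/3850)²·(1 − 206/900)·67.98²/206 = 0.945313
  stratum High: (2250/3850)²·(1 − 100/2250)·92.50²/100 = 27.9243
V̂(ȳ_st) = 71.1305
SE(ȳ_st) = √71.1305 = 8.43389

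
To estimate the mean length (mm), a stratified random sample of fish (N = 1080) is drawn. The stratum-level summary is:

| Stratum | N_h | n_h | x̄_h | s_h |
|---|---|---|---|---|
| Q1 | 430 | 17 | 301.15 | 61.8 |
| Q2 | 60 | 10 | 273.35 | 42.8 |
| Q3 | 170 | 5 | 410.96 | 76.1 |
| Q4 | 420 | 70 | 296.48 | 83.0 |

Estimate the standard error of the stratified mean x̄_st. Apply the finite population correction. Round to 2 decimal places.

SE(x̄_st) ≈ 8.66

V̂(x̄_st) = Σ W_h² (1 − n_h/N_h) s_h²/n_h, with W_h = N_h/N and N = 1080:
  stratum Q1: (430/1080)²·(1 − 17/430)·61.8²/17 = 34.2057
  stratum Q2: (60/1080)²·(1 − 10/60)·42.8²/10 = 0.471152
  stratum Q3: (170/1080)²·(1 − 5/170)·76.1²/5 = 27.8538
  stratum Q4: (420/1080)²·(1 − 70/420)·83.0²/70 = 12.403
V̂(x̄_st) = 74.9337
SE(x̄_st) = √74.9337 = 8.65643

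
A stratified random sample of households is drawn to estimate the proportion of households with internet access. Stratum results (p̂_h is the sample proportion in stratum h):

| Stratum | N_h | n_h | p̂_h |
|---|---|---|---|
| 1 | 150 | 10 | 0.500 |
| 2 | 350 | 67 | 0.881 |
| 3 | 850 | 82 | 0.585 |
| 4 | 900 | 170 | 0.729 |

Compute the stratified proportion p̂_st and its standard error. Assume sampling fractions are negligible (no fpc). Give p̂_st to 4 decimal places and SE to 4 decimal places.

N = 2250; stratum weights W_h = N_h/N.
p̂_st = Σ W_h p̂_h = (150·0.500 + 350·0.881 + 850·0.585 + 900·0.729)/2250 = 0.68298
V̂(p̂_st) = Σ W_h² p̂_h(1−p̂_h)/(n_h−1):
  stratum 1: (150/2250)²·0.500·0.500/9 = 0.000123457
  stratum 2: (350/2250)²·0.881·0.119/66 = 3.8437e-05
  stratum 3: (850/2250)²·0.585·0.415/81 = 0.000427752
  stratum 4: (900/2250)²·0.729·0.271/169 = 0.000187038
V̂(p̂_st) = 0.000776684; SE = √V̂ = 0.027869

p̂_st ≈ 0.6830, SE ≈ 0.0279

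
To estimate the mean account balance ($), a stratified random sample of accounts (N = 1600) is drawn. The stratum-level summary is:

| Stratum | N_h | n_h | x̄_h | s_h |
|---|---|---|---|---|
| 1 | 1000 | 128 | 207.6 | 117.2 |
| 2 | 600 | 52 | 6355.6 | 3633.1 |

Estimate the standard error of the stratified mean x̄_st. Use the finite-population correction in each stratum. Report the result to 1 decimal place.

SE(x̄_st) ≈ 180.7

V̂(x̄_st) = Σ W_h² (1 − n_h/N_h) s_h²/n_h, with W_h = N_h/N and N = 1600:
  stratum 1: (1000/1600)²·(1 − 128/1000)·117.2²/128 = 36.5529
  stratum 2: (600/1600)²·(1 − 52/600)·3633.1²/52 = 32601.9
V̂(x̄_st) = 32638.5
SE(x̄_st) = √32638.5 = 180.661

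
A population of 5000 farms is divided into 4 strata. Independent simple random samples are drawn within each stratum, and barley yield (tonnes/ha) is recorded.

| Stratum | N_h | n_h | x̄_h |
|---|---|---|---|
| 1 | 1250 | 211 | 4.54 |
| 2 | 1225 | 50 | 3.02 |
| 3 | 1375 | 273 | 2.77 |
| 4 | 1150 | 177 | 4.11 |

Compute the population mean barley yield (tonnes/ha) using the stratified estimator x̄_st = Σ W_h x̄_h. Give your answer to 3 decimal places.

x̄_st ≈ 3.582

N = Σ N_h = 5000. Stratum weights W_h = N_h/N.
x̄_st = (1250·4.54 + 1225·3.02 + 1375·2.77 + 1150·4.11) / 5000 = 3.58195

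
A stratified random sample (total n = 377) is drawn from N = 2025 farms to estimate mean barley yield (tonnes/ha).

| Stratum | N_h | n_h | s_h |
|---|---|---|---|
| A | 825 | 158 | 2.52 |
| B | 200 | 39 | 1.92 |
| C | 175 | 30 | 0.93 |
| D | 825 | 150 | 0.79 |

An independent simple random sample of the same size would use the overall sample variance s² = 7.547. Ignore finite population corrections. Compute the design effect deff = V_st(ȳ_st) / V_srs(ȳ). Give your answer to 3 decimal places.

V̂(ȳ_st) = Σ W_h² s_h²/n_h, with W_h = N_h/N and N = 2025:
  stratum A: (825/2025)²·2.52²/158 = 0.00667117
  stratum B: (200/2025)²·1.92²/39 = 0.000922036
  stratum C: (175/2025)²·0.93²/30 = 0.000215313
  stratum D: (825/2025)²·0.79²/150 = 0.000690591
V_st = 0.00849911
V_srs = s²/n = 7.547/377 = 0.0200186
deff = V_st / V_srs = 0.00849911/0.0200186 = 0.4246

deff ≈ 0.425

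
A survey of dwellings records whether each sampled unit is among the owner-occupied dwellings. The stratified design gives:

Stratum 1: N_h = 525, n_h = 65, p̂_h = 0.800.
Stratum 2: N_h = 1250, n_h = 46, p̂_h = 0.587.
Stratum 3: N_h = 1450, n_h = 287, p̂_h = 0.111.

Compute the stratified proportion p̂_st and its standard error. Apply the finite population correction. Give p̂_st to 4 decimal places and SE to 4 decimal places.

N = 3225; stratum weights W_h = N_h/N.
p̂_st = Σ W_h p̂_h = (525·0.800 + 1250·0.587 + 1450·0.111)/3225 = 0.40766
V̂(p̂_st) = Σ W_h² (1 − n_h/N_h) p̂_h(1−p̂_h)/(n_h−1):
  stratum 1: (525/3225)²·(1 − 65/525)·0.800·0.200/64 = 5.80494e-05
  stratum 2: (1250/3225)²·(1 − 46/1250)·0.587·0.413/45 = 0.000779566
  stratum 3: (1450/3225)²·(1 − 287/1450)·0.111·0.889/286 = 5.59432e-05
V̂(p̂_st) = 0.000893558; SE = √V̂ = 0.0298924

p̂_st ≈ 0.4077, SE ≈ 0.0299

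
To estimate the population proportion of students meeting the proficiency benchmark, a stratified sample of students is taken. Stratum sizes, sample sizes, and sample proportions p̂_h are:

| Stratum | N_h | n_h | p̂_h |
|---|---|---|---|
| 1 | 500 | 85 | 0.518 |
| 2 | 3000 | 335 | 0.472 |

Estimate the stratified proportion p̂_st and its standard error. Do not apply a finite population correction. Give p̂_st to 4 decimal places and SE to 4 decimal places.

N = 3500; stratum weights W_h = N_h/N.
p̂_st = Σ W_h p̂_h = (500·0.518 + 3000·0.472)/3500 = 0.47857
V̂(p̂_st) = Σ W_h² p̂_h(1−p̂_h)/(n_h−1):
  stratum 1: (500/3500)²·0.518·0.482/84 = 6.06599e-05
  stratum 2: (3000/3500)²·0.472·0.528/334 = 0.000548196
V̂(p̂_st) = 0.000608856; SE = √V̂ = 0.024675

p̂_st ≈ 0.4786, SE ≈ 0.0247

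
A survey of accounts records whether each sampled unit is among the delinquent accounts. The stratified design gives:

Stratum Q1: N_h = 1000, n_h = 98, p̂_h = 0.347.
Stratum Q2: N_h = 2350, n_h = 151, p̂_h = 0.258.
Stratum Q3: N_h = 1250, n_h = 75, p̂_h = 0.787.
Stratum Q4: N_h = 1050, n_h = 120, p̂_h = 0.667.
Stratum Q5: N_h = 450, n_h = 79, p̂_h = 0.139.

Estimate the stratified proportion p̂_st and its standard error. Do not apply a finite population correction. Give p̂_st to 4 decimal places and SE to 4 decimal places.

p̂_st ≈ 0.4426, SE ≈ 0.0203

N = 6100; stratum weights W_h = N_h/N.
p̂_st = Σ W_h p̂_h = (1000·0.347 + 2350·0.258 + 1250·0.787 + 1050·0.667 + 450·0.139)/6100 = 0.44261
V̂(p̂_st) = Σ W_h² p̂_h(1−p̂_h)/(n_h−1):
  stratum Q1: (1000/6100)²·0.347·0.653/97 = 6.27785e-05
  stratum Q2: (2350/6100)²·0.258·0.742/150 = 0.000189412
  stratum Q3: (1250/6100)²·0.787·0.213/74 = 9.51224e-05
  stratum Q4: (1050/6100)²·0.667·0.333/119 = 5.53022e-05
  stratum Q5: (450/6100)²·0.139·0.861/78 = 8.35004e-06
V̂(p̂_st) = 0.000410966; SE = √V̂ = 0.0202723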